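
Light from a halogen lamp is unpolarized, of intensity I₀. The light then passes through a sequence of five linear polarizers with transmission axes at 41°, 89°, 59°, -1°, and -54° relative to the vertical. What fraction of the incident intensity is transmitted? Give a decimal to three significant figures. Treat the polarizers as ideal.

≈ 0.0152 I₀

Unpolarized light through the first polarizer → I₁ = ½ I₀, now polarized at 41°.
I₂ = I₁ cos²(89° − 41°) = 0.5 I₀ · cos²(48°) = 0.2239 I₀.
I₃ = I₂ cos²(59° − 89°) = 0.2239 I₀ · cos²(30°) = 0.1679 I₀.
I₄ = I₃ cos²(-1° − 59°) = 0.1679 I₀ · cos²(60°) = 0.04198 I₀.
I₅ = I₄ cos²(-54° + 1°) = 0.04198 I₀ · cos²(53°) = 0.0152 I₀.
Transmitted fraction = 0.0152.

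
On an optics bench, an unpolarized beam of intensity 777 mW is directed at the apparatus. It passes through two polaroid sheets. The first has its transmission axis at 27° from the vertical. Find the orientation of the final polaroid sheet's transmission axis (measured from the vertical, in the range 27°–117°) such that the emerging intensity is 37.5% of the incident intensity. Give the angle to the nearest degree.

θ ≈ 57°

Unpolarized light through the first polarizer → I₁ = ½ I₀, now polarized at 27°.
Need I₂/I₀ = 0.375, so cos²(θ − 27°) = 0.375 / 0.5 = 0.75.
θ − 27° = arccos(√0.75) = 30.0°, giving θ ≈ 27 + 30.0 = 57.0°.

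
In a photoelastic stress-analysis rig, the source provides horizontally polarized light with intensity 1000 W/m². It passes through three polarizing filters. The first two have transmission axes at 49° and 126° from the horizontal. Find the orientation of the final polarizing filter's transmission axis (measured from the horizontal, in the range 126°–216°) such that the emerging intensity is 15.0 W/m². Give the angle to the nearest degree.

By Malus's law, I₁ = I₀ cos²(49° − 0°) = I₀ cos²(49°) = 0.4304 I₀.
I₂ = I₁ cos²(126° − 49°) = 0.4304 I₀ · cos²(77°) = 0.02178 I₀.
Target fraction: 15.0 / 1000 W/m² = 0.015 of I₀.
Need I₃/I₀ = 0.015, so cos²(θ − 126°) = 0.015 / 0.02178 = 0.6887.
θ − 126° = arccos(√0.6887) = 33.9°, giving θ ≈ 126 + 33.9 = 159.9°.

θ ≈ 160°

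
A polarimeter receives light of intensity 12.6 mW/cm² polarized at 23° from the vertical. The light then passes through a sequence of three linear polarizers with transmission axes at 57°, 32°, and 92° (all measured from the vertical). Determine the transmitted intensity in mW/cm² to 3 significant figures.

I ≈ 1.78 mW/cm²

By Malus's law, I₁ = 12.6 mW/cm² · cos²(34°) = 8.66 mW/cm².
I₂ = I₁ · cos²(25°) = 8.66 · 0.8214 = 7.113 mW/cm².
I₃ = I₂ · cos²(60°) = 7.113 · 0.25 = 1.778 mW/cm².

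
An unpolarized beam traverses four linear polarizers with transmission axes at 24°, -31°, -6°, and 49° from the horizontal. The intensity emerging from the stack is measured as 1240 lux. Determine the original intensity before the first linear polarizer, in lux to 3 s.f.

Unpolarized light through the first polarizer → I₁ = ½ I₀, now polarized at 24°.
I₂ = I₁ cos²(-31° − 24°) = 0.5 I₀ · cos²(55°) = 0.1645 I₀.
I₃ = I₂ cos²(-6° + 31°) = 0.1645 I₀ · cos²(25°) = 0.1351 I₀.
I₄ = I₃ cos²(49° + 6°) = 0.1351 I₀ · cos²(55°) = 0.04445 I₀.
So 1240 lux = 0.04445 I₀, giving I₀ = 1240/0.04445 = 2.79e+04 lux.

I₀ ≈ 2.79e4 lux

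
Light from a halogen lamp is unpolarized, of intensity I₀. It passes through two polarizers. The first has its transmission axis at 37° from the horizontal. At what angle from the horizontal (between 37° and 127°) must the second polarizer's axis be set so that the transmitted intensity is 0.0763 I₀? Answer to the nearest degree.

Unpolarized light through the first polarizer → I₁ = ½ I₀, now polarized at 37°.
Need I₂/I₀ = 0.0763, so cos²(θ − 37°) = 0.0763 / 0.5 = 0.1526.
θ − 37° = arccos(√0.1526) = 67.0°, giving θ ≈ 37 + 67.0 = 104.0°.

θ ≈ 104°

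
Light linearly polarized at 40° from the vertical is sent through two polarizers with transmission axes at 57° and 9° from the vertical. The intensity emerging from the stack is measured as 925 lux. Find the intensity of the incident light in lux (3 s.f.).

By Malus's law, I₁ = I₀ cos²(57° − 40°) = I₀ cos²(17°) = 0.9145 I₀.
I₂ = I₁ cos²(9° − 57°) = 0.9145 I₀ · cos²(48°) = 0.4095 I₀.
So 925 lux = 0.4095 I₀, giving I₀ = 925/0.4095 = 2259 lux.

I₀ ≈ 2260 lux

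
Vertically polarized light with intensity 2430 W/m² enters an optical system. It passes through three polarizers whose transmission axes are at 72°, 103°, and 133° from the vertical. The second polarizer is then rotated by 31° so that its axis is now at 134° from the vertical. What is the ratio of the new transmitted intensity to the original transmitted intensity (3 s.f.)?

I_new/I_old ≈ 0.400

Before rotation:
By Malus's law, I₁ = I₀ cos²(72° − 0°) = I₀ cos²(72°) = 0.09549 I₀.
I₂ = I₁ cos²(103° − 72°) = 0.09549 I₀ · cos²(31°) = 0.07016 I₀.
I₃ = I₂ cos²(133° − 103°) = 0.07016 I₀ · cos²(30°) = 0.05262 I₀.
After rotation:
I₁ = I₀ cos²(72° − 0°) = I₀ cos²(72°) = 0.09549 I₀.
I₂ = I₁ cos²(134° − 72°) = 0.09549 I₀ · cos²(62°) = 0.02105 I₀.
I₃ = I₂ cos²(133° − 134°) = 0.02105 I₀ · cos²(1°) = 0.02104 I₀.
Ratio = 0.02104 / 0.05262 = 0.3998.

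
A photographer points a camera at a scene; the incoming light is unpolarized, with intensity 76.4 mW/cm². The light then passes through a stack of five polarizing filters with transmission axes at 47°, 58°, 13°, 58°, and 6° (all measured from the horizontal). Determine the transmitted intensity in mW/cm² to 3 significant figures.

I ≈ 3.49 mW/cm²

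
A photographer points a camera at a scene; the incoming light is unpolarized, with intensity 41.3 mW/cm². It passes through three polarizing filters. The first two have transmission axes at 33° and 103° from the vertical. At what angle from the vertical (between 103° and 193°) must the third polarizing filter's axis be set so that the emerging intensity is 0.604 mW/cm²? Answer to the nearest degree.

Unpolarized light through the first polarizer → I₁ = ½ I₀, now polarized at 33°.
I₂ = I₁ cos²(103° − 33°) = 0.5 I₀ · cos²(70°) = 0.05849 I₀.
Target fraction: 0.604 / 41.3 mW/cm² = 0.01462 of I₀.
Need I₃/I₀ = 0.01462, so cos²(θ − 103°) = 0.01462 / 0.05849 = 0.25.
θ − 103° = arccos(√0.25) = 60.0°, giving θ ≈ 103 + 60.0 = 163.0°.

θ ≈ 163°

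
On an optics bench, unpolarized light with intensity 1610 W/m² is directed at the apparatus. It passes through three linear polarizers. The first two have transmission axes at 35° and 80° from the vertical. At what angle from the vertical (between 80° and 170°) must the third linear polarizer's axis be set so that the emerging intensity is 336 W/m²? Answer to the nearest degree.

Unpolarized light through the first polarizer → I₁ = ½ I₀, now polarized at 35°.
I₂ = I₁ cos²(80° − 35°) = 0.5 I₀ · cos²(45°) = 0.25 I₀.
Target fraction: 336 / 1610 W/m² = 0.2087 of I₀.
Need I₃/I₀ = 0.2087, so cos²(θ − 80°) = 0.2087 / 0.25 = 0.8348.
θ − 80° = arccos(√0.8348) = 24.0°, giving θ ≈ 80 + 24.0 = 104.0°.

θ ≈ 104°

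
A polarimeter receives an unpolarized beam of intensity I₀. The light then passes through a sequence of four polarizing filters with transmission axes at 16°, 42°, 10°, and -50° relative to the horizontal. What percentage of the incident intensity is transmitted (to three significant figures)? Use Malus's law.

Unpolarized light through the first polarizer → I₁ = ½ I₀, now polarized at 16°.
I₂ = I₁ cos²(42° − 16°) = 0.5 I₀ · cos²(26°) = 0.4039 I₀.
I₃ = I₂ cos²(10° − 42°) = 0.4039 I₀ · cos²(32°) = 0.2905 I₀.
I₄ = I₃ cos²(-50° − 10°) = 0.2905 I₀ · cos²(60°) = 0.07262 I₀.
That is 7.262% of the incident intensity.

≈ 7.26%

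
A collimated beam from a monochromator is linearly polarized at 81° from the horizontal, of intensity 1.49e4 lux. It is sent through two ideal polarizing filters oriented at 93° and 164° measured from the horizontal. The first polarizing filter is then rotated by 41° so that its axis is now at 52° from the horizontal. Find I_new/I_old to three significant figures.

Before rotation:
I₁ = I₀ cos²(93° − 81°) = I₀ cos²(12°) = 0.9568 I₀.
I₂ = I₁ cos²(164° − 93°) = 0.9568 I₀ · cos²(71°) = 0.1014 I₀.
After rotation:
I₁ = I₀ cos²(52° − 81°) = I₀ cos²(29°) = 0.765 I₀.
Angle between axes 1 and 2: 68°. I₂ = 0.765 I₀ · cos²(68°) = 0.1073 I₀.
Ratio = 0.1073 / 0.1014 = 1.059.

I_new/I_old ≈ 1.06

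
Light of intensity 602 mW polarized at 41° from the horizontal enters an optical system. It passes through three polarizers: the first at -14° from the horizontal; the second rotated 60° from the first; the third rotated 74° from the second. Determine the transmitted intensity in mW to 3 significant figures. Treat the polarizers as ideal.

By Malus's law, I₁ = 602 mW · cos²(55°) = 198.1 mW.
I₂ = I₁ · cos²(60°) = 198.1 · 0.25 = 49.51 mW.
I₃ = I₂ · cos²(74°) = 49.51 · 0.07598 = 3.762 mW.

I ≈ 3.76 mW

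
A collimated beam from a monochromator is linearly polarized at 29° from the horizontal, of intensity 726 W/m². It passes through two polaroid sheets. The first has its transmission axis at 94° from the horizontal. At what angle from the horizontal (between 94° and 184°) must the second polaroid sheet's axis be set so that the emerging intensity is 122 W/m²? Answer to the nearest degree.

θ ≈ 108°

I₁ = I₀ cos²(94° − 29°) = I₀ cos²(65°) = 0.1786 I₀.
Target fraction: 122 / 726 W/m² = 0.168 of I₀.
Need I₂/I₀ = 0.168, so cos²(θ − 94°) = 0.168 / 0.1786 = 0.9409.
θ − 94° = arccos(√0.9409) = 14.1°, giving θ ≈ 94 + 14.1 = 108.1°.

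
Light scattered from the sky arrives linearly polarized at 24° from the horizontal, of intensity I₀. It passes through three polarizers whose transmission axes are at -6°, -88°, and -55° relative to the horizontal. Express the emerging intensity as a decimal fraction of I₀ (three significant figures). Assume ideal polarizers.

≈ 0.0102 I₀

I₁ = I₀ cos²(-6° − 24°) = I₀ cos²(30°) = 0.75 I₀.
I₂ = I₁ cos²(-88° + 6°) = 0.75 I₀ · cos²(82°) = 0.01453 I₀.
I₃ = I₂ cos²(-55° + 88°) = 0.01453 I₀ · cos²(33°) = 0.01022 I₀.
Transmitted fraction = 0.01022.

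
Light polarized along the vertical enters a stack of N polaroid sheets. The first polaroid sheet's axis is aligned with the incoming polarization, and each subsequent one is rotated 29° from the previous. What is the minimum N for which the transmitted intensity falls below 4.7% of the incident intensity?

First polarizer is aligned with the polarization: full transmission.
Each further stage multiplies by cos²(29°) = 0.765.
After N polarizers: T = 0.765^(N−1). Require T < 0.047 ⇒ N−1 > ln(0.047)/ln(0.765) = 11.41, so N−1 ≥ 12 and N = 13.
Check: N=13 gives T = 0.04015 < 0.047; N=12 gives T = 0.05248.

N = 13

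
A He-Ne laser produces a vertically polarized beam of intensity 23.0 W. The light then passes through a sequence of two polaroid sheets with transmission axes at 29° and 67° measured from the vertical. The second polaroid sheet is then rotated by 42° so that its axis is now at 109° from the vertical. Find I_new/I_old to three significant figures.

I_new/I_old ≈ 0.0486

Before rotation:
By Malus's law, I₁ = I₀ cos²(29° − 0°) = I₀ cos²(29°) = 0.765 I₀.
I₂ = I₁ cos²(67° − 29°) = 0.765 I₀ · cos²(38°) = 0.475 I₀.
After rotation:
I₁ = I₀ cos²(29° − 0°) = I₀ cos²(29°) = 0.765 I₀.
I₂ = I₁ cos²(109° − 29°) = 0.765 I₀ · cos²(80°) = 0.02307 I₀.
Ratio = 0.02307 / 0.475 = 0.04856.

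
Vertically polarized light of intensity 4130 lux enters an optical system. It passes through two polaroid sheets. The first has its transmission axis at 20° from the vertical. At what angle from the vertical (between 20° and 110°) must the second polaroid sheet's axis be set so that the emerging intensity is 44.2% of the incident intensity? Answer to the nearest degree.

θ ≈ 65°

I₁ = I₀ cos²(20° − 0°) = I₀ cos²(20°) = 0.883 I₀.
Need I₂/I₀ = 0.442, so cos²(θ − 20°) = 0.442 / 0.883 = 0.5006.
θ − 20° = arccos(√0.5006) = 45.0°, giving θ ≈ 20 + 45.0 = 65.0°.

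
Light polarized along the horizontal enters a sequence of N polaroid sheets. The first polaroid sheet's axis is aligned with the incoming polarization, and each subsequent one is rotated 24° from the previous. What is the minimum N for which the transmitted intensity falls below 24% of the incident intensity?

First polarizer is aligned with the polarization: full transmission.
Each further stage multiplies by cos²(24°) = 0.8346.
After N polarizers: T = 0.8346^(N−1). Require T < 0.24 ⇒ N−1 > ln(0.24)/ln(0.8346) = 7.89, so N−1 ≥ 8 and N = 9.
Check: N=9 gives T = 0.2353 < 0.24; N=8 gives T = 0.282.

N = 9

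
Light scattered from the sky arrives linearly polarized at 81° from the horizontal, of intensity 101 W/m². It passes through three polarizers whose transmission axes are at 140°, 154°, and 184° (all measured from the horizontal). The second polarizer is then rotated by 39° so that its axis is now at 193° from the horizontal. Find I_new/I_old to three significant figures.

Before rotation:
By Malus's law, I₁ = I₀ cos²(140° − 81°) = I₀ cos²(59°) = 0.2653 I₀.
I₂ = I₁ cos²(154° − 140°) = 0.2653 I₀ · cos²(14°) = 0.2497 I₀.
I₃ = I₂ cos²(184° − 154°) = 0.2497 I₀ · cos²(30°) = 0.1873 I₀.
After rotation:
I₁ = I₀ cos²(140° − 81°) = I₀ cos²(59°) = 0.2653 I₀.
I₂ = I₁ cos²(193° − 140°) = 0.2653 I₀ · cos²(53°) = 0.09607 I₀.
I₃ = I₂ cos²(184° − 193°) = 0.09607 I₀ · cos²(9°) = 0.09372 I₀.
Ratio = 0.09372 / 0.1873 = 0.5004.

I_new/I_old ≈ 0.500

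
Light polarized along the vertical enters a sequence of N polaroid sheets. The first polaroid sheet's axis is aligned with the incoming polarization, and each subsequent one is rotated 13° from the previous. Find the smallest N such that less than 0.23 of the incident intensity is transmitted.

N = 30

First polarizer is aligned with the polarization: full transmission.
Each further stage multiplies by cos²(13°) = 0.9494.
After N polarizers: T = 0.9494^(N−1). Require T < 0.23 ⇒ N−1 > ln(0.23)/ln(0.9494) = 28.30, so N−1 ≥ 29 and N = 30.
Check: N=30 gives T = 0.2218 < 0.23; N=29 gives T = 0.2336.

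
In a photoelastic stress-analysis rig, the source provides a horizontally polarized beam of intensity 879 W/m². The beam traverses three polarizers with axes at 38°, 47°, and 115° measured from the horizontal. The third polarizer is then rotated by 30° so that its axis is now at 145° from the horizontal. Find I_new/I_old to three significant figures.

I_new/I_old ≈ 0.138

Before rotation:
I₁ = I₀ cos²(38° − 0°) = I₀ cos²(38°) = 0.621 I₀.
I₂ = I₁ cos²(47° − 38°) = 0.621 I₀ · cos²(9°) = 0.6058 I₀.
I₃ = I₂ cos²(115° − 47°) = 0.6058 I₀ · cos²(68°) = 0.08501 I₀.
After rotation:
I₁ = I₀ cos²(38° − 0°) = I₀ cos²(38°) = 0.621 I₀.
I₂ = I₁ cos²(47° − 38°) = 0.621 I₀ · cos²(9°) = 0.6058 I₀.
Angle between axes 2 and 3: 82°. I₃ = 0.6058 I₀ · cos²(82°) = 0.01173 I₀.
Ratio = 0.01173 / 0.08501 = 0.138.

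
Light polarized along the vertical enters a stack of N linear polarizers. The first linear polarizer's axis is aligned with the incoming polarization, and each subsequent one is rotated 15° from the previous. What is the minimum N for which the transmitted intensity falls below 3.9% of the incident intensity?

First polarizer is aligned with the polarization: full transmission.
Each further stage multiplies by cos²(15°) = 0.933.
After N polarizers: T = 0.933^(N−1). Require T < 0.039 ⇒ N−1 > ln(0.039)/ln(0.933) = 46.79, so N−1 ≥ 47 and N = 48.
Check: N=48 gives T = 0.03843 < 0.039; N=47 gives T = 0.04119.

N = 48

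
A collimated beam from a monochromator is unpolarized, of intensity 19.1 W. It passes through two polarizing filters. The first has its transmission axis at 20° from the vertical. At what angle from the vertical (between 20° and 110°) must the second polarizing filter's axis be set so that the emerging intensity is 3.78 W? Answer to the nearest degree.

θ ≈ 71°

Unpolarized light through the first polarizer → I₁ = ½ I₀, now polarized at 20°.
Target fraction: 3.78 / 19.1 W = 0.1979 of I₀.
Need I₂/I₀ = 0.1979, so cos²(θ − 20°) = 0.1979 / 0.5 = 0.3958.
θ − 20° = arccos(√0.3958) = 51.0°, giving θ ≈ 20 + 51.0 = 71.0°.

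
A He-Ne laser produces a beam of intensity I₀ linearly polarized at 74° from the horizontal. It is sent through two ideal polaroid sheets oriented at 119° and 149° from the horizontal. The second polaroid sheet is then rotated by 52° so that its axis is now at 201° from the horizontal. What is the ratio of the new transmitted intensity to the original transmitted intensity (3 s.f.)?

I_new/I_old ≈ 0.0258

Before rotation:
I₁ = I₀ cos²(119° − 74°) = I₀ cos²(45°) = 0.5 I₀.
I₂ = I₁ cos²(149° − 119°) = 0.5 I₀ · cos²(30°) = 0.375 I₀.
After rotation:
I₁ = I₀ cos²(119° − 74°) = I₀ cos²(45°) = 0.5 I₀.
I₂ = I₁ cos²(201° − 119°) = 0.5 I₀ · cos²(82°) = 0.009685 I₀.
Ratio = 0.009685 / 0.375 = 0.02583.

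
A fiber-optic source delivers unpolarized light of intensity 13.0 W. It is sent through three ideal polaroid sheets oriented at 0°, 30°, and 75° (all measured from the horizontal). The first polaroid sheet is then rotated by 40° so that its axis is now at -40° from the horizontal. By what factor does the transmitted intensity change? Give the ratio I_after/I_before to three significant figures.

Before rotation:
Unpolarized light through the first polarizer → I₁ = ½ I₀, now polarized at 0°.
I₂ = I₁ cos²(30° − 0°) = 0.5 I₀ · cos²(30°) = 0.375 I₀.
I₃ = I₂ cos²(75° − 30°) = 0.375 I₀ · cos²(45°) = 0.1875 I₀.
After rotation:
Unpolarized light through the first polarizer → I₁ = ½ I₀, now polarized at -40°.
I₂ = I₁ cos²(30° + 40°) = 0.5 I₀ · cos²(70°) = 0.05849 I₀.
I₃ = I₂ cos²(75° − 30°) = 0.05849 I₀ · cos²(45°) = 0.02924 I₀.
Ratio = 0.02924 / 0.1875 = 0.156.

I_new/I_old ≈ 0.156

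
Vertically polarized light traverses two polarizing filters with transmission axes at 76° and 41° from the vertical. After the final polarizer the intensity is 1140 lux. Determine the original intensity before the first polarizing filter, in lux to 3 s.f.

I₀ ≈ 2.90e4 lux

By Malus's law, I₁ = I₀ cos²(76° − 0°) = I₀ cos²(76°) = 0.05853 I₀.
I₂ = I₁ cos²(41° − 76°) = 0.05853 I₀ · cos²(35°) = 0.03927 I₀.
So 1140 lux = 0.03927 I₀, giving I₀ = 1140/0.03927 = 2.903e+04 lux.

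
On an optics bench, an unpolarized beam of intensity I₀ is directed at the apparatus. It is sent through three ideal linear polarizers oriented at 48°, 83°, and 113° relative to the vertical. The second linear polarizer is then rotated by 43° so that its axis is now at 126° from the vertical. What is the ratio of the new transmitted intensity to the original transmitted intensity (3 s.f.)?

Before rotation:
Unpolarized light through the first polarizer → I₁ = ½ I₀, now polarized at 48°.
I₂ = I₁ cos²(83° − 48°) = 0.5 I₀ · cos²(35°) = 0.3355 I₀.
I₃ = I₂ cos²(113° − 83°) = 0.3355 I₀ · cos²(30°) = 0.2516 I₀.
After rotation:
Unpolarized light through the first polarizer → I₁ = ½ I₀, now polarized at 48°.
I₂ = I₁ cos²(126° − 48°) = 0.5 I₀ · cos²(78°) = 0.02161 I₀.
I₃ = I₂ cos²(113° − 126°) = 0.02161 I₀ · cos²(13°) = 0.02052 I₀.
Ratio = 0.02052 / 0.2516 = 0.08155.

I_new/I_old ≈ 0.0815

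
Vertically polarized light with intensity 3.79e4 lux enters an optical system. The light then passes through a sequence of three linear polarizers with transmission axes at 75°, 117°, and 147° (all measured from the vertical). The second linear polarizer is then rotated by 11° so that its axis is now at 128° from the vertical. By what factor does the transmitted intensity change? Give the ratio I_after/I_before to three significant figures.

Before rotation:
I₁ = I₀ cos²(75° − 0°) = I₀ cos²(75°) = 0.06699 I₀.
I₂ = I₁ cos²(117° − 75°) = 0.06699 I₀ · cos²(42°) = 0.03699 I₀.
I₃ = I₂ cos²(147° − 117°) = 0.03699 I₀ · cos²(30°) = 0.02775 I₀.
After rotation:
I₁ = I₀ cos²(75° − 0°) = I₀ cos²(75°) = 0.06699 I₀.
I₂ = I₁ cos²(128° − 75°) = 0.06699 I₀ · cos²(53°) = 0.02426 I₀.
I₃ = I₂ cos²(147° − 128°) = 0.02426 I₀ · cos²(19°) = 0.02169 I₀.
Ratio = 0.02169 / 0.02775 = 0.7817.

I_new/I_old ≈ 0.782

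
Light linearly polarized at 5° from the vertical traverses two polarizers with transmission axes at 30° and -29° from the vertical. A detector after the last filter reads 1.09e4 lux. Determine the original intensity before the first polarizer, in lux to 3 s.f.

I₀ ≈ 5.00e4 lux

I₁ = I₀ cos²(30° − 5°) = I₀ cos²(25°) = 0.8214 I₀.
I₂ = I₁ cos²(-29° − 30°) = 0.8214 I₀ · cos²(59°) = 0.2179 I₀.
So 1.09e4 lux = 0.2179 I₀, giving I₀ = 1.09e4/0.2179 = 5.003e+04 lux.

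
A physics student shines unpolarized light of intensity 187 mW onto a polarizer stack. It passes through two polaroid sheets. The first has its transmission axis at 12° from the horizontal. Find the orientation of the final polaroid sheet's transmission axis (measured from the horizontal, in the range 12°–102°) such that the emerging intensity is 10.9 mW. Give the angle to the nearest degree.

θ ≈ 82°

Unpolarized light through the first polarizer → I₁ = ½ I₀, now polarized at 12°.
Target fraction: 10.9 / 187 mW = 0.05829 of I₀.
Need I₂/I₀ = 0.05829, so cos²(θ − 12°) = 0.05829 / 0.5 = 0.1166.
θ − 12° = arccos(√0.1166) = 70.0°, giving θ ≈ 12 + 70.0 = 82.0°.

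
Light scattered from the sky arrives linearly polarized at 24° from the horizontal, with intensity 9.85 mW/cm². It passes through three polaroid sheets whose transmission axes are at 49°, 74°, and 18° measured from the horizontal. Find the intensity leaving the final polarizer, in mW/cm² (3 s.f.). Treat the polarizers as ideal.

I ≈ 2.08 mW/cm²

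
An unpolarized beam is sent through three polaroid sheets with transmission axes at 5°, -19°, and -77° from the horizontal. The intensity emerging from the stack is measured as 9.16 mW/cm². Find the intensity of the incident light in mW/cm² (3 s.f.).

Unpolarized light through the first polarizer → I₁ = ½ I₀, now polarized at 5°.
I₂ = I₁ cos²(-19° − 5°) = 0.5 I₀ · cos²(24°) = 0.4173 I₀.
I₃ = I₂ cos²(-77° + 19°) = 0.4173 I₀ · cos²(58°) = 0.1172 I₀.
So 9.16 mW/cm² = 0.1172 I₀, giving I₀ = 9.16/0.1172 = 78.17 mW/cm².

I₀ ≈ 78.2 mW/cm²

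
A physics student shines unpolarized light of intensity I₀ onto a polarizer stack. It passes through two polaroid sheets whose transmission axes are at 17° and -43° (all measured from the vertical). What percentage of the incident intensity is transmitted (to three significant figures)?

≈ 12.5%

Unpolarized light through the first polarizer → I₁ = ½ I₀, now polarized at 17°.
I₂ = I₁ cos²(-43° − 17°) = 0.5 I₀ · cos²(60°) = 0.125 I₀.
That is 12.5% of the incident intensity.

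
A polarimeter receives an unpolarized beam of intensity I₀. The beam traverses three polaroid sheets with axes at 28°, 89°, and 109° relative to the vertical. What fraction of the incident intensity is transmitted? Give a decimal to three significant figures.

≈ 0.104 I₀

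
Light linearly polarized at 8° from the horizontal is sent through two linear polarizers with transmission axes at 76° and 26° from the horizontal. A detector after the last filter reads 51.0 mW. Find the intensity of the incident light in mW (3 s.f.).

I₀ ≈ 880 mW

I₁ = I₀ cos²(76° − 8°) = I₀ cos²(68°) = 0.1403 I₀.
I₂ = I₁ cos²(26° − 76°) = 0.1403 I₀ · cos²(50°) = 0.05798 I₀.
So 51.0 mW = 0.05798 I₀, giving I₀ = 51.0/0.05798 = 879.6 mW.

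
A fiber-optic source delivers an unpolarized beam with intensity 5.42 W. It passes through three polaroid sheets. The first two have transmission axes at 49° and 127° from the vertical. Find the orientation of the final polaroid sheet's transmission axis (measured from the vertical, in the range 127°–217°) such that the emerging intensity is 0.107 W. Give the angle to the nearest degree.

θ ≈ 144°

Unpolarized light through the first polarizer → I₁ = ½ I₀, now polarized at 49°.
I₂ = I₁ cos²(127° − 49°) = 0.5 I₀ · cos²(78°) = 0.02161 I₀.
Target fraction: 0.107 / 5.42 W = 0.01974 of I₀.
Need I₃/I₀ = 0.01974, so cos²(θ − 127°) = 0.01974 / 0.02161 = 0.9134.
θ − 127° = arccos(√0.9134) = 17.1°, giving θ ≈ 127 + 17.1 = 144.1°.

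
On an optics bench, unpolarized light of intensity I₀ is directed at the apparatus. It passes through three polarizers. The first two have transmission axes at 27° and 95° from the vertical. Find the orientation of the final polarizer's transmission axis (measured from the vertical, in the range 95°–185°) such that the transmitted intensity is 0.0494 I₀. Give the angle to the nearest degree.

θ ≈ 128°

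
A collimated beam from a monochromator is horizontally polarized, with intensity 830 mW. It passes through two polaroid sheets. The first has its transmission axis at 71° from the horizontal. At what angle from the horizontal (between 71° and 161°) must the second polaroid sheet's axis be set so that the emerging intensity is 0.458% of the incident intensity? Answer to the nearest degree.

θ ≈ 149°

I₁ = I₀ cos²(71° − 0°) = I₀ cos²(71°) = 0.106 I₀.
Need I₂/I₀ = 0.00458, so cos²(θ − 71°) = 0.00458 / 0.106 = 0.04321.
θ − 71° = arccos(√0.04321) = 78.0°, giving θ ≈ 71 + 78.0 = 149.0°.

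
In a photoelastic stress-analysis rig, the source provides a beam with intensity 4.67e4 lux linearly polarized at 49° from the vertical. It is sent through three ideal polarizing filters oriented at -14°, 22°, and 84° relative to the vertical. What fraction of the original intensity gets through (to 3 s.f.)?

I₁ = 4.67e4 lux · cos²(63°) = 9625 lux.
I₂ = I₁ · cos²(36°) = 9625 · 0.6545 = 6300 lux.
I₃ = I₂ · cos²(62°) = 6300 · 0.2204 = 1388 lux.
Transmitted fraction = 0.02973.

I/I₀ ≈ 0.0297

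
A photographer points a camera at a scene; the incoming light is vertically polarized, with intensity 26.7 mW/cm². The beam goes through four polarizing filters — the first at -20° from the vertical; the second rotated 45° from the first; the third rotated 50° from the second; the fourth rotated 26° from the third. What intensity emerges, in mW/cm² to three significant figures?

I ≈ 3.93 mW/cm²

I₁ = 26.7 mW/cm² · cos²(20°) = 23.58 mW/cm².
I₂ = I₁ · cos²(45°) = 23.58 · 0.5 = 11.79 mW/cm².
I₃ = I₂ · cos²(50°) = 11.79 · 0.4132 = 4.871 mW/cm².
I₄ = I₃ · cos²(26°) = 4.871 · 0.8078 = 3.935 mW/cm².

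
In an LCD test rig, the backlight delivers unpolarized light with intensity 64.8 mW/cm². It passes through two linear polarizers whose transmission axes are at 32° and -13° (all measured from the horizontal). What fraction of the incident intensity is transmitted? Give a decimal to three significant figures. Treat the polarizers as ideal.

I/I₀ ≈ 0.250

Unpolarized light through the first polarizer → I₁ = 64.8 mW/cm²/2 = 32.4 mW/cm², polarized at 32°.
I₂ = I₁ · cos²(45°) = 32.4 · 0.5 = 16.2 mW/cm².
Transmitted fraction = 0.25.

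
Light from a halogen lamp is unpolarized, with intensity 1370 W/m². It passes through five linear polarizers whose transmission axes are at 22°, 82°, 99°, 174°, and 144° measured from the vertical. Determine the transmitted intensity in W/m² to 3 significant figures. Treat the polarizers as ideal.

I ≈ 7.87 W/m²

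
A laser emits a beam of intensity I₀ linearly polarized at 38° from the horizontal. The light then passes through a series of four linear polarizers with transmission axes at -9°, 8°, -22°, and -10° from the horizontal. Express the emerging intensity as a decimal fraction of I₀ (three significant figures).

I₁ = I₀ cos²(-9° − 38°) = I₀ cos²(47°) = 0.4651 I₀.
I₂ = I₁ cos²(8° + 9°) = 0.4651 I₀ · cos²(17°) = 0.4254 I₀.
I₃ = I₂ cos²(-22° − 8°) = 0.4254 I₀ · cos²(30°) = 0.319 I₀.
I₄ = I₃ cos²(-10° + 22°) = 0.319 I₀ · cos²(12°) = 0.3052 I₀.
Transmitted fraction = 0.3052.

≈ 0.305 I₀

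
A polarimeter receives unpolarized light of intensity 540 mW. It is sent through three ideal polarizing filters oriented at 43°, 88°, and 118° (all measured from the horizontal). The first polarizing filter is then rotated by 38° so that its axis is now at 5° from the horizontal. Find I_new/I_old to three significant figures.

Before rotation:
Unpolarized light through the first polarizer → I₁ = ½ I₀, now polarized at 43°.
I₂ = I₁ cos²(88° − 43°) = 0.5 I₀ · cos²(45°) = 0.25 I₀.
I₃ = I₂ cos²(118° − 88°) = 0.25 I₀ · cos²(30°) = 0.1875 I₀.
After rotation:
Unpolarized light through the first polarizer → I₁ = ½ I₀, now polarized at 5°.
I₂ = I₁ cos²(88° − 5°) = 0.5 I₀ · cos²(83°) = 0.007426 I₀.
I₃ = I₂ cos²(118° − 88°) = 0.007426 I₀ · cos²(30°) = 0.00557 I₀.
Ratio = 0.00557 / 0.1875 = 0.0297.

I_new/I_old ≈ 0.0297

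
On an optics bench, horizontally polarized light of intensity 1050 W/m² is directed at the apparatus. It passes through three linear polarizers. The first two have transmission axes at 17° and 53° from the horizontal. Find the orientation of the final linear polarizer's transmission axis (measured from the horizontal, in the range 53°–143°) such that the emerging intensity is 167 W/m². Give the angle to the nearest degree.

I₁ = I₀ cos²(17° − 0°) = I₀ cos²(17°) = 0.9145 I₀.
I₂ = I₁ cos²(53° − 17°) = 0.9145 I₀ · cos²(36°) = 0.5986 I₀.
Target fraction: 167 / 1050 W/m² = 0.159 of I₀.
Need I₃/I₀ = 0.159, so cos²(θ − 53°) = 0.159 / 0.5986 = 0.2657.
θ − 53° = arccos(√0.2657) = 59.0°, giving θ ≈ 53 + 59.0 = 112.0°.

θ ≈ 112°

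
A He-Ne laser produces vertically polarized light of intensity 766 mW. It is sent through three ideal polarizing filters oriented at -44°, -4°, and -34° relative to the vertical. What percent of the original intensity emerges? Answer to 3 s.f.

I₁ = 766 mW · cos²(44°) = 396.4 mW.
I₂ = I₁ · cos²(40°) = 396.4 · 0.5868 = 232.6 mW.
I₃ = I₂ · cos²(30°) = 232.6 · 0.75 = 174.4 mW.
That is 22.77% of the incident intensity.

≈ 22.8%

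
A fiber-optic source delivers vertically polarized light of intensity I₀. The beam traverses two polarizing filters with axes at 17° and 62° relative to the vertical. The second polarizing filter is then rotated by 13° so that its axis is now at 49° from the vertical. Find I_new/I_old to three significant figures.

Before rotation:
I₁ = I₀ cos²(17° − 0°) = I₀ cos²(17°) = 0.9145 I₀.
I₂ = I₁ cos²(62° − 17°) = 0.9145 I₀ · cos²(45°) = 0.4573 I₀.
After rotation:
I₁ = I₀ cos²(17° − 0°) = I₀ cos²(17°) = 0.9145 I₀.
I₂ = I₁ cos²(49° − 17°) = 0.9145 I₀ · cos²(32°) = 0.6577 I₀.
Ratio = 0.6577 / 0.4573 = 1.438.

I_new/I_old ≈ 1.44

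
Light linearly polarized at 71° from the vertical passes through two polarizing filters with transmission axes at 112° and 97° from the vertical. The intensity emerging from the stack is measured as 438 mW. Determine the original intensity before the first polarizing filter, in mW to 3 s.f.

By Malus's law, I₁ = I₀ cos²(112° − 71°) = I₀ cos²(41°) = 0.5696 I₀.
I₂ = I₁ cos²(97° − 112°) = 0.5696 I₀ · cos²(15°) = 0.5314 I₀.
So 438 mW = 0.5314 I₀, giving I₀ = 438/0.5314 = 824.2 mW.

I₀ ≈ 824 mW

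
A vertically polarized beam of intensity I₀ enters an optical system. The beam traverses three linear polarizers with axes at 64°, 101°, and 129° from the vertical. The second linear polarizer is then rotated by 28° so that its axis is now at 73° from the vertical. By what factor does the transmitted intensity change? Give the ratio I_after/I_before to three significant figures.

I_new/I_old ≈ 0.613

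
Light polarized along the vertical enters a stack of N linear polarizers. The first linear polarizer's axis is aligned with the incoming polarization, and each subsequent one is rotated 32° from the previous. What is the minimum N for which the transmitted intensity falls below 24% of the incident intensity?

N = 6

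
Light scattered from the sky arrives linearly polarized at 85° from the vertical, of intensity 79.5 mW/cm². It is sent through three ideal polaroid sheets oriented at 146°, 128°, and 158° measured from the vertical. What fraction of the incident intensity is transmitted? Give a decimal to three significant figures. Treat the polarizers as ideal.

I₁ = 79.5 mW/cm² · cos²(61°) = 18.69 mW/cm².
I₂ = I₁ · cos²(18°) = 18.69 · 0.9045 = 16.9 mW/cm².
I₃ = I₂ · cos²(30°) = 16.9 · 0.75 = 12.68 mW/cm².
Transmitted fraction = 0.1594.

I/I₀ ≈ 0.159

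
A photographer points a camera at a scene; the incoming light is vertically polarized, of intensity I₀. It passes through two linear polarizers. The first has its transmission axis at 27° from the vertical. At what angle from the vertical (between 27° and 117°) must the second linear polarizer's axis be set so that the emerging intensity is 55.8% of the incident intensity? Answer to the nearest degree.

I₁ = I₀ cos²(27° − 0°) = I₀ cos²(27°) = 0.7939 I₀.
Need I₂/I₀ = 0.558, so cos²(θ − 27°) = 0.558 / 0.7939 = 0.7029.
θ − 27° = arccos(√0.7029) = 33.0°, giving θ ≈ 27 + 33.0 = 60.0°.

θ ≈ 60°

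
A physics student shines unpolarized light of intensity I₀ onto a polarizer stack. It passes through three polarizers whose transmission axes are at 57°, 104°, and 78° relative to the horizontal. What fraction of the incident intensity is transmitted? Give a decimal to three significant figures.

Unpolarized light through the first polarizer → I₁ = ½ I₀, now polarized at 57°.
I₂ = I₁ cos²(104° − 57°) = 0.5 I₀ · cos²(47°) = 0.2326 I₀.
I₃ = I₂ cos²(78° − 104°) = 0.2326 I₀ · cos²(26°) = 0.1879 I₀.
Transmitted fraction = 0.1879.

≈ 0.188 I₀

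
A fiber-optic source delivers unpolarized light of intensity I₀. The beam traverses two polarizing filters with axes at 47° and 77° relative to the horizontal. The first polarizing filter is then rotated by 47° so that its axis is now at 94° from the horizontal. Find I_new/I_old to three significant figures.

Before rotation:
Unpolarized light through the first polarizer → I₁ = ½ I₀, now polarized at 47°.
I₂ = I₁ cos²(77° − 47°) = 0.5 I₀ · cos²(30°) = 0.375 I₀.
After rotation:
Unpolarized light through the first polarizer → I₁ = ½ I₀, now polarized at 94°.
I₂ = I₁ cos²(77° − 94°) = 0.5 I₀ · cos²(17°) = 0.4573 I₀.
Ratio = 0.4573 / 0.375 = 1.219.

I_new/I_old ≈ 1.22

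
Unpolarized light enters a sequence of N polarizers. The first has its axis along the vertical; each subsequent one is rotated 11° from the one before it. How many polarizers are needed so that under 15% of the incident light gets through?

N = 34

First polarizer halves the unpolarized light: factor 1/2.
Each further stage multiplies by cos²(11°) = 0.9636.
After N polarizers: T = 0.5·0.9636^(N−1). Require T < 0.15 ⇒ N−1 > ln(0.15/0.5)/ln(0.9636) = 32.46, so N−1 ≥ 33 and N = 34.
Check: N=34 gives T = 0.147 < 0.15; N=33 gives T = 0.1526.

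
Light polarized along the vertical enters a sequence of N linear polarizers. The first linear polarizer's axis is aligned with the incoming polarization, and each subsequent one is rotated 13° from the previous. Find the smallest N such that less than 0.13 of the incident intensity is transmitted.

N = 41

First polarizer is aligned with the polarization: full transmission.
Each further stage multiplies by cos²(13°) = 0.9494.
After N polarizers: T = 0.9494^(N−1). Require T < 0.13 ⇒ N−1 > ln(0.13)/ln(0.9494) = 39.29, so N−1 ≥ 40 and N = 41.
Check: N=41 gives T = 0.1253 < 0.13; N=40 gives T = 0.132.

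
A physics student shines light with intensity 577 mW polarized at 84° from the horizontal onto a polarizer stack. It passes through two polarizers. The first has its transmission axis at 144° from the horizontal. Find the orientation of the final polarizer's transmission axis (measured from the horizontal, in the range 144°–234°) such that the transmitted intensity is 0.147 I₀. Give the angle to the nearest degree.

θ ≈ 184°

By Malus's law, I₁ = I₀ cos²(144° − 84°) = I₀ cos²(60°) = 0.25 I₀.
Need I₂/I₀ = 0.147, so cos²(θ − 144°) = 0.147 / 0.25 = 0.588.
θ − 144° = arccos(√0.588) = 39.9°, giving θ ≈ 144 + 39.9 = 183.9°.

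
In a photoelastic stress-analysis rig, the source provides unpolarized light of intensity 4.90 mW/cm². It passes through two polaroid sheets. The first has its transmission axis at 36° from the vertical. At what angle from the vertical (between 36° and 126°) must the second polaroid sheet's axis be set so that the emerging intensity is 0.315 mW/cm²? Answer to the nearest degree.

θ ≈ 105°

Unpolarized light through the first polarizer → I₁ = ½ I₀, now polarized at 36°.
Target fraction: 0.315 / 4.90 mW/cm² = 0.06429 of I₀.
Need I₂/I₀ = 0.06429, so cos²(θ − 36°) = 0.06429 / 0.5 = 0.1286.
θ − 36° = arccos(√0.1286) = 69.0°, giving θ ≈ 36 + 69.0 = 105.0°.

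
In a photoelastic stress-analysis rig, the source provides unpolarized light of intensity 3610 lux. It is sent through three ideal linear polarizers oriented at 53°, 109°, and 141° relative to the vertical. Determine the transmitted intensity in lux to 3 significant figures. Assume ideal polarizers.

I ≈ 406 lux

Unpolarized light through the first polarizer → I₁ = 3610 lux/2 = 1805 lux, polarized at 53°.
I₂ = I₁ · cos²(56°) = 1805 · 0.3127 = 564.4 lux.
I₃ = I₂ · cos²(32°) = 564.4 · 0.7192 = 405.9 lux.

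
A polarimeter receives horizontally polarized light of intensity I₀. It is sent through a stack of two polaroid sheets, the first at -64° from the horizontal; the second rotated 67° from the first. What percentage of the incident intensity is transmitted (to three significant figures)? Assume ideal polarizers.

I₁ = I₀ cos²(-64° − 0°) = I₀ cos²(64°) = 0.1922 I₀.
I₂ = I₁ cos²(67°) = 0.1922 · 0.1527 I₀ = 0.02934 I₀.
That is 2.934% of the incident intensity.

≈ 2.93%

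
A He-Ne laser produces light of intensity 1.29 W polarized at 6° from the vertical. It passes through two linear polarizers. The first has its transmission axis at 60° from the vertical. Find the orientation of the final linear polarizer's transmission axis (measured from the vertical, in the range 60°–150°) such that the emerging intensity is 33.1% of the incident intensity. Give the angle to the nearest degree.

By Malus's law, I₁ = I₀ cos²(60° − 6°) = I₀ cos²(54°) = 0.3455 I₀.
Need I₂/I₀ = 0.331, so cos²(θ − 60°) = 0.331 / 0.3455 = 0.9581.
θ − 60° = arccos(√0.9581) = 11.8°, giving θ ≈ 60 + 11.8 = 71.8°.

θ ≈ 72°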